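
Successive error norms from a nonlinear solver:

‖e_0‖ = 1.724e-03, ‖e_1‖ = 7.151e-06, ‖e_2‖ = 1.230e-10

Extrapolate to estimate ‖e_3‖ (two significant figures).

First estimate the order: p ≈ ln(‖e_2‖/‖e_1‖) / ln(‖e_1‖/‖e_0‖) = ln(1.230e-10/7.151e-06)/ln(7.151e-06/1.724e-03) = ln(1.72004e-05)/ln(0.00414791) ≈ 2.0001.
Then ‖e_3‖ ≈ ‖e_2‖·(‖e_2‖/‖e_1‖)^p = 1.230e-10·(1.72004e-05)^2.0001 = 1.230e-10·2.95529e-10 ≈ 3.635e-20.

3.6e-20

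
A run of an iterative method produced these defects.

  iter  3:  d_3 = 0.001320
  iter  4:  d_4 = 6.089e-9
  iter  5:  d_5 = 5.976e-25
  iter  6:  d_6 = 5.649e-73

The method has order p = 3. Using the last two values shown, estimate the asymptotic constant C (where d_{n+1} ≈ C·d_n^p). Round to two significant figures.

C ≈ d_6 / d_5^3
  = 5.649e-73 / (5.976e-25)^3
  = 5.649e-73 / 2.13418e-73 ≈ 2.6469

2.6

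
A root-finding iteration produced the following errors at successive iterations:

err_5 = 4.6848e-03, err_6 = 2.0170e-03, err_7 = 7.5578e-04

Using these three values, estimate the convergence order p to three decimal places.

p ≈ ln(err_7/err_6) / ln(err_6/err_5)
  = ln(7.5578e-04/2.0170e-03) / ln(2.0170e-03/4.6848e-03)
  = ln(0.374705) / ln(0.430541)
  = -0.981616 / -0.842713 ≈ 1.164828

1.165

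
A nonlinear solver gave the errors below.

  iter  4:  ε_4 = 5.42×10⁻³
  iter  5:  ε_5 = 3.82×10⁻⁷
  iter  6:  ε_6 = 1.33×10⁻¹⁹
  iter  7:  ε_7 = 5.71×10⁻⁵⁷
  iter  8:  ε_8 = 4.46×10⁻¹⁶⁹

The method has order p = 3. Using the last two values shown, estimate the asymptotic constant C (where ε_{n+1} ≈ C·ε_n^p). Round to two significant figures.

2.4

C ≈ ε_8 / ε_7^3
  = 4.46×10⁻¹⁶⁹ / (5.71×10⁻⁵⁷)^3
  = 4.46×10⁻¹⁶⁹ / 1.86169e-169 ≈ 2.3957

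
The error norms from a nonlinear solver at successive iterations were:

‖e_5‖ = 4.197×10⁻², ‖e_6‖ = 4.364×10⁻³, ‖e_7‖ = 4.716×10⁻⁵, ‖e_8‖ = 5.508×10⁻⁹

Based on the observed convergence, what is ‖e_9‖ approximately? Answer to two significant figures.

First estimate the order: p ≈ ln(‖e_8‖/‖e_7‖) / ln(‖e_7‖/‖e_6‖) = ln(5.508×10⁻⁹/4.716×10⁻⁵)/ln(4.716×10⁻⁵/4.364×10⁻³) = ln(0.000116794)/ln(0.0108066) ≈ 2.0000.
Then ‖e_9‖ ≈ ‖e_8‖·(‖e_8‖/‖e_7‖)^p = 5.508×10⁻⁹·(0.000116794)^2.0000 = 5.508×10⁻⁹·1.36408e-08 ≈ 7.513e-17.

7.5e-17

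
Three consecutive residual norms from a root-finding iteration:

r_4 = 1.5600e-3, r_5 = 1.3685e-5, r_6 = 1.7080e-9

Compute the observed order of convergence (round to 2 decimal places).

p ≈ ln(r_6/r_5) / ln(r_5/r_4)
  = ln(1.7080e-9/1.3685e-5) / ln(1.3685e-5/1.5600e-3)
  = ln(0.000124808) / ln(0.00877244)
  = -8.98873 / -4.73614 ≈ 1.89790

1.90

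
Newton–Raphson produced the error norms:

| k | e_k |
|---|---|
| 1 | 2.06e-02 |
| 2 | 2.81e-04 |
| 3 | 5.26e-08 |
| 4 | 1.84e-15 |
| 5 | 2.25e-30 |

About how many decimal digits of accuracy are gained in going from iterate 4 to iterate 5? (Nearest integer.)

15

Digits gained ≈ log₁₀(e_4/e_5) = log₁₀(1.84e-15/2.25e-30) = log₁₀(8.17778e+14) ≈ 14.913.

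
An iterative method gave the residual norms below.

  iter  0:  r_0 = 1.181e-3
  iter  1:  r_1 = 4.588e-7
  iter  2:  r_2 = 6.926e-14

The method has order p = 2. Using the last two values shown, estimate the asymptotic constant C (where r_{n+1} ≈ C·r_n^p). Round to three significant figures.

C ≈ r_2 / r_1^2
  = 6.926e-14 / (4.588e-7)^2
  = 6.926e-14 / 2.10497e-13 ≈ 0.32903

0.329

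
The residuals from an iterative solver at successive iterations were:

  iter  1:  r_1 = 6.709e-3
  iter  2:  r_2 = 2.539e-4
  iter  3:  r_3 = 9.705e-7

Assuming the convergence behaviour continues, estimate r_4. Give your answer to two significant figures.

7.5e-11

First estimate the order: p ≈ ln(r_3/r_2) / ln(r_2/r_1) = ln(9.705e-7/2.539e-4)/ln(2.539e-4/6.709e-3) = ln(0.00382237)/ln(0.0378447) ≈ 1.7002.
Then r_4 ≈ r_3·(r_3/r_2)^p = 9.705e-7·(0.00382237)^1.7002 = 9.705e-7·7.75322e-05 ≈ 7.525e-11.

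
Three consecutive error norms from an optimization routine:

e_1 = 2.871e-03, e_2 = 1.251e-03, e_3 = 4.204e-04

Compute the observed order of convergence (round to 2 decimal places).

1.31

p ≈ ln(e_3/e_2) / ln(e_2/e_1)
  = ln(4.204e-04/1.251e-03) / ln(1.251e-03/2.871e-03)
  = ln(0.336051) / ln(0.435737)
  = -1.09049 / -0.83072 ≈ 1.31270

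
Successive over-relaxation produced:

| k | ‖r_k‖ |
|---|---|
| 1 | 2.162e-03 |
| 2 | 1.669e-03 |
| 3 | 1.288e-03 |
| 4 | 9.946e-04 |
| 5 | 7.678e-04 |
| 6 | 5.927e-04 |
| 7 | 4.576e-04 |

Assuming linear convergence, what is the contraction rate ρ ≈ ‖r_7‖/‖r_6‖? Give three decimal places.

0.772

ρ ≈ ‖r_7‖/‖r_6‖ = 4.576e-04/5.927e-04 = 0.77206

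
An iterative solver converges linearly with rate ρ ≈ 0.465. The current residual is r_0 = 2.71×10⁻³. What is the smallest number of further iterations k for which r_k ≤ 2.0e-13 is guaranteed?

31

After k steps, r_k ≈ 2.71×10⁻³·0.465^k.
Need 0.465^k ≤ 2.0e-13/2.71×10⁻³ = 7.38007e-11.
k ≥ ln(7.38007e-11)/ln(0.465) = -23.3297/-0.76572 = 30.468.
Smallest integer k = 31.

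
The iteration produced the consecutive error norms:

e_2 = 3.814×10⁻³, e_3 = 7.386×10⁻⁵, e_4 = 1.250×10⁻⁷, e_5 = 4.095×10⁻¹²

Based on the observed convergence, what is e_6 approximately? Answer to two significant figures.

First estimate the order: p ≈ ln(e_5/e_4) / ln(e_4/e_3) = ln(4.095×10⁻¹²/1.250×10⁻⁷)/ln(1.250×10⁻⁷/7.386×10⁻⁵) = ln(3.276e-05)/ln(0.00169239) ≈ 1.6181.
Then e_6 ≈ e_5·(e_5/e_4)^p = 4.095×10⁻¹²·(3.276e-05)^1.6181 = 4.095×10⁻¹²·5.53832e-08 ≈ 2.268e-19.

2.3e-19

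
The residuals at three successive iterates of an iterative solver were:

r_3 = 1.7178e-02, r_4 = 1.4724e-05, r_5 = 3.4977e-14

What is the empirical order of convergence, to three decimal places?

2.812

p ≈ ln(r_5/r_4) / ln(r_4/r_3)
  = ln(3.4977e-14/1.4724e-05) / ln(1.4724e-05/1.7178e-02)
  = ln(2.37551e-09) / ln(0.000857143)
  = -19.858054 / -7.061906 ≈ 2.811996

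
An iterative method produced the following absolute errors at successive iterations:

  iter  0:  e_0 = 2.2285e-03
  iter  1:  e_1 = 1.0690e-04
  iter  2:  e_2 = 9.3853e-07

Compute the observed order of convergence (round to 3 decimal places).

1.559

p ≈ ln(e_2/e_1) / ln(e_1/e_0)
  = ln(9.3853e-07/1.0690e-04) / ln(1.0690e-04/2.2285e-03)
  = ln(0.00877951) / ln(0.0479695)
  = -4.735335 / -3.037190 ≈ 1.559117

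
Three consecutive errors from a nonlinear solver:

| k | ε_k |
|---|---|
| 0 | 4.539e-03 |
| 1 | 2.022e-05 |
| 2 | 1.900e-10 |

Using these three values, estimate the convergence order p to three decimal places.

2.138

p ≈ ln(ε_2/ε_1) / ln(ε_1/ε_0)
  = ln(1.900e-10/2.022e-05) / ln(2.022e-05/4.539e-03)
  = ln(9.39664e-06) / ln(0.00445473)
  = -11.575158 / -5.413789 ≈ 2.138088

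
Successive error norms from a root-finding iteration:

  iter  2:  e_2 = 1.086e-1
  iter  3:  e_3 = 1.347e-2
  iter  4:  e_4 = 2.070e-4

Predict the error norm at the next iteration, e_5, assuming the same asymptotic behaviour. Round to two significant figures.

4.9e-8

First estimate the order: p ≈ ln(e_4/e_3) / ln(e_3/e_2) = ln(2.070e-4/1.347e-2)/ln(1.347e-2/1.086e-1) = ln(0.0153675)/ln(0.124033) ≈ 2.0005.
Then e_5 ≈ e_4·(e_4/e_3)^p = 2.070e-4·(0.0153675)^2.0005 = 2.070e-4·0.000235668 ≈ 4.878e-08.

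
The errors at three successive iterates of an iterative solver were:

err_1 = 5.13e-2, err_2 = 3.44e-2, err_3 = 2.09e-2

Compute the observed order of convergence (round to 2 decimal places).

1.25

p ≈ ln(err_3/err_2) / ln(err_2/err_1)
  = ln(2.09e-2/3.44e-2) / ln(3.44e-2/5.13e-2)
  = ln(0.607558) / ln(0.670565)
  = -0.49831 / -0.39963 ≈ 1.24693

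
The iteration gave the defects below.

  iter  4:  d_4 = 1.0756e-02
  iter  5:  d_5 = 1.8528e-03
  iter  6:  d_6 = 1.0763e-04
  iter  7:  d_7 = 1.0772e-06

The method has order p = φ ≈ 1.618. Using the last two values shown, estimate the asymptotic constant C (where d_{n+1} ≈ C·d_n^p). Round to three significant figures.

C ≈ d_7 / d_6^1.618
  = 1.0772e-06 / (1.0763e-04)^1.618
  = 1.0772e-06 / 3.79899e-07 ≈ 2.8355

2.84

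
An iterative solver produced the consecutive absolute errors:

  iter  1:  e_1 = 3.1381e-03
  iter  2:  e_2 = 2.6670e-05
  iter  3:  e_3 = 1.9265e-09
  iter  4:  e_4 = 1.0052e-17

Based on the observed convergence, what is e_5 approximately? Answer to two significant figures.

First estimate the order: p ≈ ln(e_4/e_3) / ln(e_3/e_2) = ln(1.0052e-17/1.9265e-09)/ln(1.9265e-09/2.6670e-05) = ln(5.21775e-09)/ln(7.22347e-05) ≈ 2.0000.
Then e_5 ≈ e_4·(e_4/e_3)^p = 1.0052e-17·(5.21775e-09)^2.0000 = 1.0052e-17·2.72249e-17 ≈ 2.737e-34.

2.7e-34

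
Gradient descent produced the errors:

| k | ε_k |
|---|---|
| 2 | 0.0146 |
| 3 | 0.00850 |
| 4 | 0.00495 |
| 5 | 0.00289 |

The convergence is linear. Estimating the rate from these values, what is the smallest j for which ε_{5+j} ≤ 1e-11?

Rate ρ ≈ ε_5/ε_4 = 0.00289/0.00495 = 0.5838.
After j more steps, ε_{5+j} ≈ 0.00289·ρ^j; need ρ^j ≤ 1e-11/0.00289 = 3.46021e-09.
j ≥ ln(3.46021e-09)/ln(0.5838) = -19.4819/-0.53820 = 36.198.
So 37 more iterations are needed.

37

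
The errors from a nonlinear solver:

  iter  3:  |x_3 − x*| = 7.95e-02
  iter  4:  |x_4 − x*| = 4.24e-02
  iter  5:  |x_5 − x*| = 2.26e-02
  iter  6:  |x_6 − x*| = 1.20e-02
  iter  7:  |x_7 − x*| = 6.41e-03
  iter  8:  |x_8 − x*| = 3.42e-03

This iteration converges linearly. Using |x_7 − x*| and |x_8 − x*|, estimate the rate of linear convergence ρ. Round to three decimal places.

ρ ≈ |x_8 − x*|/|x_7 − x*| = 3.42e-03/6.41e-03 = 0.53354

0.534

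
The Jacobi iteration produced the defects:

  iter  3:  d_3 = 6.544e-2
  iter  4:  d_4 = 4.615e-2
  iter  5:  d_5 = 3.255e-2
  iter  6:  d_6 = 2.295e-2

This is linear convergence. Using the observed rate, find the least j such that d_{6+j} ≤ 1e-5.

23

Rate ρ ≈ d_6/d_5 = 2.295e-2/3.255e-2 = 0.7051.
After j more steps, d_{6+j} ≈ 2.295e-2·ρ^j; need ρ^j ≤ 1e-5/2.295e-2 = 0.00043573.
j ≥ ln(0.00043573)/ln(0.7051) = -7.7385/-0.34942 = 22.147.
So 23 more iterations are needed.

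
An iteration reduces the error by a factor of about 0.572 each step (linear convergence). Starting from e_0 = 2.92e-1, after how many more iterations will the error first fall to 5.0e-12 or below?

After k steps, e_k ≈ 2.92e-1·0.572^k.
Need 0.572^k ≤ 5.0e-12/2.92e-1 = 1.71233e-11.
k ≥ ln(1.71233e-11)/ln(0.572) = -24.7906/-0.55862 = 44.378.
Smallest integer k = 45.

45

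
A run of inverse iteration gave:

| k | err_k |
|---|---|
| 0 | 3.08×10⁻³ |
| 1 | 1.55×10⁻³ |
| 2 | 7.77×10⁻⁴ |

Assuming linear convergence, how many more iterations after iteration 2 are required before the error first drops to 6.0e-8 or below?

14

Rate ρ ≈ err_2/err_1 = 7.77×10⁻⁴/1.55×10⁻³ = 0.5013.
After j more steps, err_{2+j} ≈ 7.77×10⁻⁴·ρ^j; need ρ^j ≤ 6.0e-8/7.77×10⁻⁴ = 7.72201e-05.
j ≥ ln(7.72201e-05)/ln(0.5013) = -9.4689/-0.69055 = 13.712.
So 14 more iterations are needed.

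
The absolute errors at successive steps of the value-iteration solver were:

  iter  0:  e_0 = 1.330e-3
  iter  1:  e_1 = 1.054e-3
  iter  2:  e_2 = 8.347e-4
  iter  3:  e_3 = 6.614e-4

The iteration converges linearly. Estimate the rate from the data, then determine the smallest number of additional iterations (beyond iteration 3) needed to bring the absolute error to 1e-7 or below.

Rate ρ ≈ e_3/e_2 = 6.614e-4/8.347e-4 = 0.7924.
After j more steps, e_{3+j} ≈ 6.614e-4·ρ^j; need ρ^j ≤ 1e-7/6.614e-4 = 0.000151194.
j ≥ ln(0.000151194)/ln(0.7924) = -8.7969/-0.23269 = 37.805.
So 38 more iterations are needed.

38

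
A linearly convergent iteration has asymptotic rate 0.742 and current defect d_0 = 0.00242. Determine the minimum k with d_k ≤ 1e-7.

After k steps, d_k ≈ 0.00242·0.742^k.
Need 0.742^k ≤ 1e-7/0.00242 = 4.13223e-05.
k ≥ ln(4.13223e-05)/ln(0.742) = -10.0941/-0.29841 = 33.826.
Smallest integer k = 34.

34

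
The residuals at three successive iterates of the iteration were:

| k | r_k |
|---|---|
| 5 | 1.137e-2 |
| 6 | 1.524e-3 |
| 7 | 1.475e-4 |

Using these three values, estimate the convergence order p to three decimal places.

p ≈ ln(r_7/r_6) / ln(r_6/r_5)
  = ln(1.475e-4/1.524e-3) / ln(1.524e-3/1.137e-2)
  = ln(0.0967848) / ln(0.134037)
  = -2.335265 / -2.009639 ≈ 1.162032

1.162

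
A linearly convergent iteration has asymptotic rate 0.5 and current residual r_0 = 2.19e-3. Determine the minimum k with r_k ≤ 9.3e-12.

28

After k steps, r_k ≈ 2.19e-3·0.5^k.
Need 0.5^k ≤ 9.3e-12/2.19e-3 = 4.24658e-09.
k ≥ ln(4.24658e-09)/ln(0.5) = -19.2772/-0.69315 = 27.811.
Smallest integer k = 28.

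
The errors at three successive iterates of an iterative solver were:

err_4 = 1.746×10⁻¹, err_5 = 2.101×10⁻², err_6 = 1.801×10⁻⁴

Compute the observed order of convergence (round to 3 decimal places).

p ≈ ln(err_6/err_5) / ln(err_5/err_4)
  = ln(1.801×10⁻⁴/2.101×10⁻²) / ln(2.101×10⁻²/1.746×10⁻¹)
  = ln(0.00857211) / ln(0.120332)
  = -4.759241 / -2.117501 ≈ 2.247574

2.248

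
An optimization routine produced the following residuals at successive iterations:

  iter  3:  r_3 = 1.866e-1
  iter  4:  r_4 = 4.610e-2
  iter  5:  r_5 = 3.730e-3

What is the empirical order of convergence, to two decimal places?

p ≈ ln(r_5/r_4) / ln(r_4/r_3)
  = ln(3.730e-3/4.610e-2) / ln(4.610e-2/1.866e-1)
  = ln(0.0809111) / ln(0.247053)
  = -2.51440 / -1.39815 ≈ 1.79838

1.80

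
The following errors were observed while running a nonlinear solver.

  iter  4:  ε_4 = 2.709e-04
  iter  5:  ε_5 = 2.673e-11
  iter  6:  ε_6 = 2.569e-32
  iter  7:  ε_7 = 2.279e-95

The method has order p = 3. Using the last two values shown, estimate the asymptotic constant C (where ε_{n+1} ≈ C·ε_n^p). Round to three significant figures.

C ≈ ε_7 / ε_6^3
  = 2.279e-95 / (2.569e-32)^3
  = 2.279e-95 / 1.69548e-95 ≈ 1.3442

1.34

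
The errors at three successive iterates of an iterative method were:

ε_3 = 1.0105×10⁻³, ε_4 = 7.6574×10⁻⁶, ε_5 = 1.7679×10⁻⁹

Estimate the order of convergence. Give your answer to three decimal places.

p ≈ ln(ε_5/ε_4) / ln(ε_4/ε_3)
  = ln(1.7679×10⁻⁹/7.6574×10⁻⁶) / ln(7.6574×10⁻⁶/1.0105×10⁻³)
  = ln(0.000230875) / ln(0.00757783)
  = -8.373634 / -4.882528 ≈ 1.715020

1.715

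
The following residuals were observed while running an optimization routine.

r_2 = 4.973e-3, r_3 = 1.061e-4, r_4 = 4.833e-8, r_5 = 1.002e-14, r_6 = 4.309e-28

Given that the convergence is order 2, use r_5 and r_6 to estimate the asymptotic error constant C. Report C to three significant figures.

C ≈ r_6 / r_5^2
  = 4.309e-28 / (1.002e-14)^2
  = 4.309e-28 / 1.004e-28 ≈ 4.2918

4.29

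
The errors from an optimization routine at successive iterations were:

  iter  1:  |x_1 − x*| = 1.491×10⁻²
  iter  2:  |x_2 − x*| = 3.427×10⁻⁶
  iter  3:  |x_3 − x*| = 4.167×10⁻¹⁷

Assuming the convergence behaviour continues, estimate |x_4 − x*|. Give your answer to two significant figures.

First estimate the order: p ≈ ln(|x_3 − x*|/|x_2 − x*|) / ln(|x_2 − x*|/|x_1 − x*|) = ln(4.167×10⁻¹⁷/3.427×10⁻⁶)/ln(3.427×10⁻⁶/1.491×10⁻²) = ln(1.21593e-11)/ln(0.000229846) ≈ 2.9998.
Then |x_4 − x*| ≈ |x_3 − x*|·(|x_3 − x*|/|x_2 − x*|)^p = 4.167×10⁻¹⁷·(1.21593e-11)^2.9998 = 4.167×10⁻¹⁷·1.80679e-33 ≈ 7.529e-50.

7.5e-50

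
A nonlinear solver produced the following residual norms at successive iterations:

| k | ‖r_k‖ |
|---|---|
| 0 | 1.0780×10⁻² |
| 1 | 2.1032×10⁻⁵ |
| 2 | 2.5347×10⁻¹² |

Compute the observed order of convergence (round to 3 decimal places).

2.553

p ≈ ln(‖r_2‖/‖r_1‖) / ln(‖r_1‖/‖r_0‖)
  = ln(2.5347×10⁻¹²/2.1032×10⁻⁵) / ln(2.1032×10⁻⁵/1.0780×10⁻²)
  = ln(1.20516e-07) / ln(0.00195102)
  = -15.931483 / -6.239403 ≈ 2.553367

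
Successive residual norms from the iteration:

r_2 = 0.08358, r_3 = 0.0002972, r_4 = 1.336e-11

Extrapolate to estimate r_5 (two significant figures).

1.2e-33

First estimate the order: p ≈ ln(r_4/r_3) / ln(r_3/r_2) = ln(1.336e-11/0.0002972)/ln(0.0002972/0.08358) = ln(4.49529e-08)/ln(0.00355587) ≈ 3.0000.
Then r_5 ≈ r_4·(r_4/r_3)^p = 1.336e-11·(4.49529e-08)^3.0000 = 1.336e-11·9.08392e-23 ≈ 1.214e-33.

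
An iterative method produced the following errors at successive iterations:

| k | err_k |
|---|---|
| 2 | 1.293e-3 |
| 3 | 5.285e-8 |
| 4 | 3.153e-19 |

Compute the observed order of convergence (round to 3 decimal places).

2.558

p ≈ ln(err_4/err_3) / ln(err_3/err_2)
  = ln(3.153e-19/5.285e-8) / ln(5.285e-8/1.293e-3)
  = ln(5.96594e-12) / ln(4.08739e-05)
  = -25.844954 / -10.105019 ≈ 2.557635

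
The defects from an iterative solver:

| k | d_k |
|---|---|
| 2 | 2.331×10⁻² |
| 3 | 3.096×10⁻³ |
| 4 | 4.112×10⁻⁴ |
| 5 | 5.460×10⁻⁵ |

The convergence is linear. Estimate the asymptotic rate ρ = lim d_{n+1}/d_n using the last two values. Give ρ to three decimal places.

0.133

ρ ≈ d_5/d_4 = 5.460×10⁻⁵/4.112×10⁻⁴ = 0.13278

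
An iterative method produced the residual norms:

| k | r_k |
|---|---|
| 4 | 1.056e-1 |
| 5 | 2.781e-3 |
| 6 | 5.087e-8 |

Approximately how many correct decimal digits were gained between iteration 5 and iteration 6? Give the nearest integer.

Digits gained ≈ log₁₀(r_5/r_6) = log₁₀(2.781e-3/5.087e-8) = log₁₀(54668.8) ≈ 4.738.

5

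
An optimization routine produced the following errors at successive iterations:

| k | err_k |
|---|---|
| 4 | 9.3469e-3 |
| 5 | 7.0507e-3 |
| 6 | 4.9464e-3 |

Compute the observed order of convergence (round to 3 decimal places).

p ≈ ln(err_6/err_5) / ln(err_5/err_4)
  = ln(4.9464e-3/7.0507e-3) / ln(7.0507e-3/9.3469e-3)
  = ln(0.701547) / ln(0.754336)
  = -0.354467 / -0.281917 ≈ 1.257345

1.257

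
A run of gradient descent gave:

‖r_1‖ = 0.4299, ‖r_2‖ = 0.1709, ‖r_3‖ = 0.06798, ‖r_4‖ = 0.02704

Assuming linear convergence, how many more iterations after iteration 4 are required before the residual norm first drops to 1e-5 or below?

9

Rate ρ ≈ ‖r_4‖/‖r_3‖ = 0.02704/0.06798 = 0.3978.
After j more steps, ‖r_{4+j}‖ ≈ 0.02704·ρ^j; need ρ^j ≤ 1e-5/0.02704 = 0.000369822.
j ≥ ln(0.000369822)/ln(0.3978) = -7.9025/-0.92181 = 8.573.
So 9 more iterations are needed.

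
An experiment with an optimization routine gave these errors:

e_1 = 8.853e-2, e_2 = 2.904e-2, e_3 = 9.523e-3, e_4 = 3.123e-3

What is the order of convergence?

Consecutive ratios: e_4/e_3 = 3.123e-3/9.523e-3 = 0.327943, e_3/e_2 = 9.523e-3/2.904e-2 = 0.327927.
p ≈ ln(0.327943)/ln(0.327927) = -1.1149/-1.1150 ≈ 1.00.
So the convergence is linear (order 1).

1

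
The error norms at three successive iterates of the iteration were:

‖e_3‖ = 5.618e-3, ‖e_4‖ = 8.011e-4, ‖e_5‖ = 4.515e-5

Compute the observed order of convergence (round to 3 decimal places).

1.477

p ≈ ln(‖e_5‖/‖e_4‖) / ln(‖e_4‖/‖e_3‖)
  = ln(4.515e-5/8.011e-4) / ln(8.011e-4/5.618e-3)
  = ln(0.05636) / ln(0.142595)
  = -2.875996 / -1.947747 ≈ 1.476576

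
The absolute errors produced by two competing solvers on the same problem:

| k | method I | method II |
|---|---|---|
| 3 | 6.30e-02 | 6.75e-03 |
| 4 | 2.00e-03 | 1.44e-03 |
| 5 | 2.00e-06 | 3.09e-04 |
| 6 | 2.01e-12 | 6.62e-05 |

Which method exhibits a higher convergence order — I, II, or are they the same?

Method I: p ≈ ln(2.01e-12/2.00e-06)/ln(2.00e-06/2.00e-03) ≈ 2.00.
Method II: p ≈ ln(6.62e-05/3.09e-04)/ln(3.09e-04/1.44e-03) ≈ 1.00.
Method I has the higher order (≈2.0 vs ≈1.0).

I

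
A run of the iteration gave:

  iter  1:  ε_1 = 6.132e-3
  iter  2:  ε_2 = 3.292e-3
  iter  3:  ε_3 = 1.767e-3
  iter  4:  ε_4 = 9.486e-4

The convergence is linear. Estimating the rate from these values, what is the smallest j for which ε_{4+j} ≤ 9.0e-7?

Rate ρ ≈ ε_4/ε_3 = 9.486e-4/1.767e-3 = 0.5368.
After j more steps, ε_{4+j} ≈ 9.486e-4·ρ^j; need ρ^j ≤ 9.0e-7/9.486e-4 = 0.000948767.
j ≥ ln(0.000948767)/ln(0.5368) = -6.9603/-0.62213 = 11.188.
So 12 more iterations are needed.

12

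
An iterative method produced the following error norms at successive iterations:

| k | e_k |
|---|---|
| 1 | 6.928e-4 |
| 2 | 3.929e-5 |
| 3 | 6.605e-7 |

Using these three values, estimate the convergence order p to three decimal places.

p ≈ ln(e_3/e_2) / ln(e_2/e_1)
  = ln(6.605e-7/3.929e-5) / ln(3.929e-5/6.928e-4)
  = ln(0.0168109) / ln(0.0567119)
  = -4.085728 / -2.869771 ≈ 1.423712

1.424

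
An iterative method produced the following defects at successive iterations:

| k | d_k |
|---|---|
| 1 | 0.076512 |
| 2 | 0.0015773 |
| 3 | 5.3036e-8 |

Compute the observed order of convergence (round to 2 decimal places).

p ≈ ln(d_3/d_2) / ln(d_2/d_1)
  = ln(5.3036e-8/0.0015773) / ln(0.0015773/0.076512)
  = ln(3.36245e-05) / ln(0.0206151)
  = -10.30026 / -3.88173 ≈ 2.65352

2.65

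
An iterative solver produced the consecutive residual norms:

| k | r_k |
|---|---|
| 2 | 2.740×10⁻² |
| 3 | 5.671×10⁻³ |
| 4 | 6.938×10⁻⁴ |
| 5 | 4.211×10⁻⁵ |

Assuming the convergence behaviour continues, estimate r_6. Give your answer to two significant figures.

1.0e-6

First estimate the order: p ≈ ln(r_5/r_4) / ln(r_4/r_3) = ln(4.211×10⁻⁵/6.938×10⁻⁴)/ln(6.938×10⁻⁴/5.671×10⁻³) = ln(0.0606947)/ln(0.122342) ≈ 1.3336.
Then r_6 ≈ r_5·(r_5/r_4)^p = 4.211×10⁻⁵·(0.0606947)^1.3336 = 4.211×10⁻⁵·0.0238347 ≈ 1.004e-06.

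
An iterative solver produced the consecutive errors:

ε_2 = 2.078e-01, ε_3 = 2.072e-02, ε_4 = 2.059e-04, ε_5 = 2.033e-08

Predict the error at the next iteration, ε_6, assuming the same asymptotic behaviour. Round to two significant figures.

First estimate the order: p ≈ ln(ε_5/ε_4) / ln(ε_4/ε_3) = ln(2.033e-08/2.059e-04)/ln(2.059e-04/2.072e-02) = ln(9.87373e-05)/ln(0.00993726) ≈ 2.0000.
Then ε_6 ≈ ε_5·(ε_5/ε_4)^p = 2.033e-08·(9.87373e-05)^2.0000 = 2.033e-08·9.74905e-09 ≈ 1.982e-16.

2.0e-16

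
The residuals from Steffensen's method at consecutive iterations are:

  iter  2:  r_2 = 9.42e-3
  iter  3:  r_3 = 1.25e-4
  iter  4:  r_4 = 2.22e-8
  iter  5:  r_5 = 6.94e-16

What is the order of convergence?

2

Consecutive ratios: r_5/r_4 = 6.94e-16/2.22e-8 = 3.12613e-08, r_4/r_3 = 2.22e-8/1.25e-4 = 0.0001776.
p ≈ ln(3.12613e-08)/ln(0.0001776) = -17.2809/-8.6360 ≈ 2.00.
So the convergence is quadratic (order 2).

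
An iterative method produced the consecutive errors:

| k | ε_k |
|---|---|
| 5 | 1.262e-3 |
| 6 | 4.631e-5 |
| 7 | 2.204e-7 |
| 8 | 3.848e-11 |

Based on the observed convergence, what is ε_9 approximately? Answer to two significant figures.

3.2e-17

First estimate the order: p ≈ ln(ε_8/ε_7) / ln(ε_7/ε_6) = ln(3.848e-11/2.204e-7)/ln(2.204e-7/4.631e-5) = ln(0.000174592)/ln(0.00475923) ≈ 1.6181.
Then ε_9 ≈ ε_8·(ε_8/ε_7)^p = 3.848e-11·(0.000174592)^1.6181 = 3.848e-11·8.3027e-07 ≈ 3.195e-17.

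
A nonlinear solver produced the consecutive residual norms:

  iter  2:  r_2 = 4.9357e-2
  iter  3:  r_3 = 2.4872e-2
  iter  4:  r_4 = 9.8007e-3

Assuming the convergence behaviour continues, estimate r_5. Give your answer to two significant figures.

First estimate the order: p ≈ ln(r_4/r_3) / ln(r_3/r_2) = ln(9.8007e-3/2.4872e-2)/ln(2.4872e-2/4.9357e-2) = ln(0.394046)/ln(0.50392) ≈ 1.3589.
Then r_5 ≈ r_4·(r_4/r_3)^p = 9.8007e-3·(0.394046)^1.3589 = 9.8007e-3·0.282091 ≈ 0.002765.

2.8e-3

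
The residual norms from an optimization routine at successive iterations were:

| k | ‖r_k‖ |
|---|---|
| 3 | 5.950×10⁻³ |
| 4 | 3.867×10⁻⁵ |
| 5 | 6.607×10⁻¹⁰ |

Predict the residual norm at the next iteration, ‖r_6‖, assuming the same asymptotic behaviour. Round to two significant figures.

2.7e-20

First estimate the order: p ≈ ln(‖r_5‖/‖r_4‖) / ln(‖r_4‖/‖r_3‖) = ln(6.607×10⁻¹⁰/3.867×10⁻⁵)/ln(3.867×10⁻⁵/5.950×10⁻³) = ln(1.70856e-05)/ln(0.00649916) ≈ 2.1797.
Then ‖r_6‖ ≈ ‖r_5‖·(‖r_5‖/‖r_4‖)^p = 6.607×10⁻¹⁰·(1.70856e-05)^2.1797 = 6.607×10⁻¹⁰·4.06036e-11 ≈ 2.683e-20.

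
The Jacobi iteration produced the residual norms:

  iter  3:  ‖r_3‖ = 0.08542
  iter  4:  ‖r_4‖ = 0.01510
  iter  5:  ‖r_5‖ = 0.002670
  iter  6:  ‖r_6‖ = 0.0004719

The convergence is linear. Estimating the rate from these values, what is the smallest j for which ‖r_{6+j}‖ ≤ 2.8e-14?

14

Rate ρ ≈ ‖r_6‖/‖r_5‖ = 0.0004719/0.002670 = 0.1767.
After j more steps, ‖r_{6+j}‖ ≈ 0.0004719·ρ^j; need ρ^j ≤ 2.8e-14/0.0004719 = 5.93346e-11.
j ≥ ln(5.93346e-11)/ln(0.1767) = -23.5478/-1.73330 = 13.586.
So 14 more iterations are needed.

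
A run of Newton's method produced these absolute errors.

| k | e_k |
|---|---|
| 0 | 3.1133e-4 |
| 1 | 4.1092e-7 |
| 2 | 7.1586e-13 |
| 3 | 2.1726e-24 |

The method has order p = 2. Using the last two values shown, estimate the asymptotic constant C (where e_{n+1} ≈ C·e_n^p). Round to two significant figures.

4.2

C ≈ e_3 / e_2^2
  = 2.1726e-24 / (7.1586e-13)^2
  = 2.1726e-24 / 5.12456e-25 ≈ 4.2396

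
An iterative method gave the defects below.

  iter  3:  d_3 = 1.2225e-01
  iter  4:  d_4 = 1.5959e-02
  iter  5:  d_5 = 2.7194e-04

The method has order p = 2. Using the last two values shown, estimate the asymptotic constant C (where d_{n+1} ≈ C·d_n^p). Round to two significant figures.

1.1

C ≈ d_5 / d_4^2
  = 2.7194e-04 / (1.5959e-02)^2
  = 2.7194e-04 / 0.00025469 ≈ 1.0677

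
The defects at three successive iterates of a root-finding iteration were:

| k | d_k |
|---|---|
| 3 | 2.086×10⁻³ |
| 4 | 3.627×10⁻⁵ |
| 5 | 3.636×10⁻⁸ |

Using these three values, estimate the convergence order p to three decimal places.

1.704

p ≈ ln(d_5/d_4) / ln(d_4/d_3)
  = ln(3.636×10⁻⁸/3.627×10⁻⁵) / ln(3.627×10⁻⁵/2.086×10⁻³)
  = ln(0.00100248) / ln(0.0173873)
  = -6.905278 / -4.052015 ≈ 1.704159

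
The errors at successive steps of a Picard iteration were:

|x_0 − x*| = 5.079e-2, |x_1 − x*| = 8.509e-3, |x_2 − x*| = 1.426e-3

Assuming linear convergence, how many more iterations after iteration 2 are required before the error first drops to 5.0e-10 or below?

9

Rate ρ ≈ |x_2 − x*|/|x_1 − x*| = 1.426e-3/8.509e-3 = 0.1676.
After j more steps, |x_{2+j} − x*| ≈ 1.426e-3·ρ^j; need ρ^j ≤ 5.0e-10/1.426e-3 = 3.50631e-07.
j ≥ ln(3.50631e-07)/ln(0.1676) = -14.8635/-1.78618 = 8.321.
So 9 more iterations are needed.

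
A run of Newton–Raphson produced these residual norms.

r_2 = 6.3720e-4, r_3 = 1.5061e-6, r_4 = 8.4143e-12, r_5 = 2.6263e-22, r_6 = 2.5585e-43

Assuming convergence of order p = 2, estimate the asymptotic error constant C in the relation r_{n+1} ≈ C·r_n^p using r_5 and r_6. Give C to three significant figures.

3.71

C ≈ r_6 / r_5^2
  = 2.5585e-43 / (2.6263e-22)^2
  = 2.5585e-43 / 6.89745e-44 ≈ 3.7093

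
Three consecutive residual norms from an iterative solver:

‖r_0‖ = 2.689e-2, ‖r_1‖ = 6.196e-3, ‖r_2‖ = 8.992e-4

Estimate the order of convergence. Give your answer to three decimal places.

p ≈ ln(‖r_2‖/‖r_1‖) / ln(‖r_1‖/‖r_0‖)
  = ln(8.992e-4/6.196e-3) / ln(6.196e-3/2.689e-2)
  = ln(0.145126) / ln(0.23042)
  = -1.930153 / -1.467852 ≈ 1.314951

1.315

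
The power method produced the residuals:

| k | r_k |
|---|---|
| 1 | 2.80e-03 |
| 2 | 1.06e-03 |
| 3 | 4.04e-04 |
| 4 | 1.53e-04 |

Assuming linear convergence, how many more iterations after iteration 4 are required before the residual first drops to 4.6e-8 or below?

9

Rate ρ ≈ r_4/r_3 = 1.53e-04/4.04e-04 = 0.3787.
After j more steps, r_{4+j} ≈ 1.53e-04·ρ^j; need ρ^j ≤ 4.6e-8/1.53e-04 = 0.000300654.
j ≥ ln(0.000300654)/ln(0.3787) = -8.1096/-0.97101 = 8.352.
So 9 more iterations are needed.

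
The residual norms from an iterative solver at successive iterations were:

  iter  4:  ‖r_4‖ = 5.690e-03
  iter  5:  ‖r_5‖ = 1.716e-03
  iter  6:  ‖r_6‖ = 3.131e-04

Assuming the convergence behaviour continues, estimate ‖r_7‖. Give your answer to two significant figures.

2.8e-5

First estimate the order: p ≈ ln(‖r_6‖/‖r_5‖) / ln(‖r_5‖/‖r_4‖) = ln(3.131e-04/1.716e-03)/ln(1.716e-03/5.690e-03) = ln(0.182459)/ln(0.301582) ≈ 1.4192.
Then ‖r_7‖ ≈ ‖r_6‖·(‖r_6‖/‖r_5‖)^p = 3.131e-04·(0.182459)^1.4192 = 3.131e-04·0.0894223 ≈ 2.8e-05.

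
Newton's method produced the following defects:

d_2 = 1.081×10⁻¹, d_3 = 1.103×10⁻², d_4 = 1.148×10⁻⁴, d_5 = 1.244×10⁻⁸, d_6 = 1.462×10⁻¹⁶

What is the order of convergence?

2

Consecutive ratios: d_6/d_5 = 1.462×10⁻¹⁶/1.244×10⁻⁸ = 1.17524e-08, d_5/d_4 = 1.244×10⁻⁸/1.148×10⁻⁴ = 0.000108362.
p ≈ ln(1.17524e-08)/ln(0.000108362) = -18.2592/-9.1300 ≈ 2.00.
So the convergence is quadratic (order 2).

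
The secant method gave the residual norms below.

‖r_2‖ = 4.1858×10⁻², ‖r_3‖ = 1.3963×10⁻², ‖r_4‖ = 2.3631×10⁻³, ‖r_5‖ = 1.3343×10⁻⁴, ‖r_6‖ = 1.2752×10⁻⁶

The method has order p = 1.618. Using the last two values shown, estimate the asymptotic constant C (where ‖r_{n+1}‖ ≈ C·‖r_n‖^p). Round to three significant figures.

2.37

C ≈ ‖r_6‖ / ‖r_5‖^1.618
  = 1.2752×10⁻⁶ / (1.3343×10⁻⁴)^1.618
  = 1.2752×10⁻⁶ / 5.37849e-07 ≈ 2.3709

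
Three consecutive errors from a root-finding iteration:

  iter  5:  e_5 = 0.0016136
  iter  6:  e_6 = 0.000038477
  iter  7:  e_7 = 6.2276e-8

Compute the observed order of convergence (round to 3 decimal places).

1.720

p ≈ ln(e_7/e_6) / ln(e_6/e_5)
  = ln(6.2276e-8/0.000038477) / ln(0.000038477/0.0016136)
  = ln(0.00161853) / ln(0.0238454)
  = -6.426237 / -3.736164 ≈ 1.720009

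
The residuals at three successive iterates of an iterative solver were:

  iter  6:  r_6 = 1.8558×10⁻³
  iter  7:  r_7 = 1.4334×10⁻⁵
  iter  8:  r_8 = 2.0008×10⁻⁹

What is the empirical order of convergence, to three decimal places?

1.825

p ≈ ln(r_8/r_7) / ln(r_7/r_6)
  = ln(2.0008×10⁻⁹/1.4334×10⁻⁵) / ln(1.4334×10⁻⁵/1.8558×10⁻³)
  = ln(0.000139584) / ln(0.00772389)
  = -8.876844 / -4.863437 ≈ 1.825220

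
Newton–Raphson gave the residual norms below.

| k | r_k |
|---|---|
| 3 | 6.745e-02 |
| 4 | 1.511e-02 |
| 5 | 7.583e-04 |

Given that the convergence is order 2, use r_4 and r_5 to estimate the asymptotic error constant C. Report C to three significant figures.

3.32

C ≈ r_5 / r_4^2
  = 7.583e-04 / (1.511e-02)^2
  = 7.583e-04 / 0.000228312 ≈ 3.3213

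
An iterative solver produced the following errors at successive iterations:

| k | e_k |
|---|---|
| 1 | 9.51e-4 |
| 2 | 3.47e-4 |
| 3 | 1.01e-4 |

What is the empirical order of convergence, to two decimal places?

1.22

p ≈ ln(e_3/e_2) / ln(e_2/e_1)
  = ln(1.01e-4/3.47e-4) / ln(3.47e-4/9.51e-4)
  = ln(0.291066) / ln(0.364879)
  = -1.23421 / -1.00819 ≈ 1.22418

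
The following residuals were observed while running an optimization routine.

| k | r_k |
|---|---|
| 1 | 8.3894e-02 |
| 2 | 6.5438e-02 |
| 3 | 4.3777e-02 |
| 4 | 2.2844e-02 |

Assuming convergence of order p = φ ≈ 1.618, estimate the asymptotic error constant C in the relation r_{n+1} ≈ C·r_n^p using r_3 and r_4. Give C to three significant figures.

C ≈ r_4 / r_3^1.618
  = 2.2844e-02 / (4.3777e-02)^1.618
  = 2.2844e-02 / 0.00633193 ≈ 3.6077

3.61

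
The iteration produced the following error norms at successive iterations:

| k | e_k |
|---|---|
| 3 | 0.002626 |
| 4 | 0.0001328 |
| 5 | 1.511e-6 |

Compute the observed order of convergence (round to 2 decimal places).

p ≈ ln(e_5/e_4) / ln(e_4/e_3)
  = ln(1.511e-6/0.0001328) / ln(0.0001328/0.002626)
  = ln(0.011378) / ln(0.0505712)
  = -4.47607 / -2.98437 ≈ 1.49984

1.50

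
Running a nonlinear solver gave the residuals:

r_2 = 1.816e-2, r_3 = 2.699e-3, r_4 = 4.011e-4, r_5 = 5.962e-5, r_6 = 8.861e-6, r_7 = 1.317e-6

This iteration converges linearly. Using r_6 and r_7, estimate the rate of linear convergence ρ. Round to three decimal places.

0.149

ρ ≈ r_7/r_6 = 1.317e-6/8.861e-6 = 0.14863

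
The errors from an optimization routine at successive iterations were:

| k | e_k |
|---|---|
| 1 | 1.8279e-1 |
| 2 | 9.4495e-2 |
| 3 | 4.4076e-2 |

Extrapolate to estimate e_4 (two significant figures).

First estimate the order: p ≈ ln(e_3/e_2) / ln(e_2/e_1) = ln(4.4076e-2/9.4495e-2)/ln(9.4495e-2/1.8279e-1) = ln(0.466437)/ln(0.516959) ≈ 1.1559.
Then e_4 ≈ e_3·(e_3/e_2)^p = 4.4076e-2·(0.466437)^1.1559 = 4.4076e-2·0.41415 ≈ 0.01825.

1.8e-2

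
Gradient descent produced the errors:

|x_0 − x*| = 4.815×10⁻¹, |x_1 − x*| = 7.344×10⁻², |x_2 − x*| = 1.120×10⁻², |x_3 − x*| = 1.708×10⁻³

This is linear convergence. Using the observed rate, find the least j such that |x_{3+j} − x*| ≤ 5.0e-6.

Rate ρ ≈ |x_3 − x*|/|x_2 − x*| = 1.708×10⁻³/1.120×10⁻² = 0.1525.
After j more steps, |x_{3+j} − x*| ≈ 1.708×10⁻³·ρ^j; need ρ^j ≤ 5.0e-6/1.708×10⁻³ = 0.0029274.
j ≥ ln(0.0029274)/ln(0.1525) = -5.8336/-1.88059 = 3.102.
So 4 more iterations are needed.

4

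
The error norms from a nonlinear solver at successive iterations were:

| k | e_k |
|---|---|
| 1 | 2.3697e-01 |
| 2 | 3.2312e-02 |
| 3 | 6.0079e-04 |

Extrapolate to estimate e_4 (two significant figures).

2.1e-7

First estimate the order: p ≈ ln(e_3/e_2) / ln(e_2/e_1) = ln(6.0079e-04/3.2312e-02)/ln(3.2312e-02/2.3697e-01) = ln(0.0185934)/ln(0.136355) ≈ 2.0000.
Then e_4 ≈ e_3·(e_3/e_2)^p = 6.0079e-04·(0.0185934)^2.0000 = 6.0079e-04·0.000345715 ≈ 2.077e-07.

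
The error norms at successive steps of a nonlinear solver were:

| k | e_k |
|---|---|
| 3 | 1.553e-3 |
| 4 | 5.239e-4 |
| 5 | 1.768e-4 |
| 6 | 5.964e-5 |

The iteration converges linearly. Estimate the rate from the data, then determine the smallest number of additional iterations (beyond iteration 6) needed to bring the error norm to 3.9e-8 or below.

7

Rate ρ ≈ e_6/e_5 = 5.964e-5/1.768e-4 = 0.3373.
After j more steps, e_{6+j} ≈ 5.964e-5·ρ^j; need ρ^j ≤ 3.9e-8/5.964e-5 = 0.000653924.
j ≥ ln(0.000653924)/ln(0.3373) = -7.3325/-1.08678 = 6.747.
So 7 more iterations are needed.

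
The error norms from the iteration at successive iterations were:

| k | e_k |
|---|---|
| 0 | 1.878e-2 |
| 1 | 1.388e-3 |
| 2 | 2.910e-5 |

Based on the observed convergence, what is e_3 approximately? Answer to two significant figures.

First estimate the order: p ≈ ln(e_2/e_1) / ln(e_1/e_0) = ln(2.910e-5/1.388e-3)/ln(1.388e-3/1.878e-2) = ln(0.0209654)/ln(0.0739084) ≈ 1.4837.
Then e_3 ≈ e_2·(e_2/e_1)^p = 2.910e-5·(0.0209654)^1.4837 = 2.910e-5·0.00323306 ≈ 9.408e-08.

9.4e-8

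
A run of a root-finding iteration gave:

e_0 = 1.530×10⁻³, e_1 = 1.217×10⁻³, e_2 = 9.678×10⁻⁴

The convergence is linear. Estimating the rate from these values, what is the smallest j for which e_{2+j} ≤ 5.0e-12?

84

Rate ρ ≈ e_2/e_1 = 9.678×10⁻⁴/1.217×10⁻³ = 0.7952.
After j more steps, e_{2+j} ≈ 9.678×10⁻⁴·ρ^j; need ρ^j ≤ 5.0e-12/9.678×10⁻⁴ = 5.16636e-09.
j ≥ ln(5.16636e-09)/ln(0.7952) = -19.0811/-0.22916 = 83.265.
So 84 more iterations are needed.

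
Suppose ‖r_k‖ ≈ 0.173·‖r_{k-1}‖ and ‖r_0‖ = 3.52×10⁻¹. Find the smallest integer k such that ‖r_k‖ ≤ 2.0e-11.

After k steps, ‖r_k‖ ≈ 3.52×10⁻¹·0.173^k.
Need 0.173^k ≤ 2.0e-11/3.52×10⁻¹ = 5.68182e-11.
k ≥ ln(5.68182e-11)/ln(0.173) = -23.5912/-1.75446 = 13.446.
Smallest integer k = 14.

14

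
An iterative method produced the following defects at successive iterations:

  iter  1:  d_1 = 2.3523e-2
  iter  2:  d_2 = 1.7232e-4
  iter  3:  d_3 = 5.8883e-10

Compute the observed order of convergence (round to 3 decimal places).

2.560

p ≈ ln(d_3/d_2) / ln(d_2/d_1)
  = ln(5.8883e-10/1.7232e-4) / ln(1.7232e-4/2.3523e-2)
  = ln(3.41707e-06) / ln(0.0073256)
  = -12.586727 / -4.916380 ≈ 2.560162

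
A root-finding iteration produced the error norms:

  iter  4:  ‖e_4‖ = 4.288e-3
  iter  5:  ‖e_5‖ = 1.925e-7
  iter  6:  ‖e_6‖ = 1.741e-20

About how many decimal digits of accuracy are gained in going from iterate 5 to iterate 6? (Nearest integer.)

Digits gained ≈ log₁₀(‖e_5‖/‖e_6‖) = log₁₀(1.925e-7/1.741e-20) = log₁₀(1.10569e+13) ≈ 13.044.

13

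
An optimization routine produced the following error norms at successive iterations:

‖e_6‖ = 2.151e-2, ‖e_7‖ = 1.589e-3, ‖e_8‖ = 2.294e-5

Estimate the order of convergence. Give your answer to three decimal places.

1.627

p ≈ ln(‖e_8‖/‖e_7‖) / ln(‖e_7‖/‖e_6‖)
  = ln(2.294e-5/1.589e-3) / ln(1.589e-3/2.151e-2)
  = ln(0.0144368) / ln(0.0738726)
  = -4.237975 / -2.605413 ≈ 1.626604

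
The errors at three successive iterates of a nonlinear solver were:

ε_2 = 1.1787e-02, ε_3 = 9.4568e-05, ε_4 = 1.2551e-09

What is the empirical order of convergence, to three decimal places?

p ≈ ln(ε_4/ε_3) / ln(ε_3/ε_2)
  = ln(1.2551e-09/9.4568e-05) / ln(9.4568e-05/1.1787e-02)
  = ln(1.32719e-05) / ln(0.00802308)
  = -11.229862 / -4.825433 ≈ 2.327224

2.327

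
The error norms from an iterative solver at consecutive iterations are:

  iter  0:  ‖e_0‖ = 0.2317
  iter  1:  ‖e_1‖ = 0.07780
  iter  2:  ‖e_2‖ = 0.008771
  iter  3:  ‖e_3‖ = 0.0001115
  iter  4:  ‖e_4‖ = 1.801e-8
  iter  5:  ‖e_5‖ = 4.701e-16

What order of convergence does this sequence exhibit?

Consecutive ratios: ‖e_5‖/‖e_4‖ = 4.701e-16/1.801e-8 = 2.61022e-08, ‖e_4‖/‖e_3‖ = 1.801e-8/0.0001115 = 0.000161525.
p ≈ ln(2.61022e-08)/ln(0.000161525) = -17.4612/-8.7309 ≈ 2.00.
So the convergence is quadratic (order 2).

2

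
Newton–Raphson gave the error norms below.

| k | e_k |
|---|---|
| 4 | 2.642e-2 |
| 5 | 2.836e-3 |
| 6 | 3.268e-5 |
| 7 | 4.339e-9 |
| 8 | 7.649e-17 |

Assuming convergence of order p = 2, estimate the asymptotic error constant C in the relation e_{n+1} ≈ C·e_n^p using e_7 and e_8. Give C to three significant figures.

4.06

C ≈ e_8 / e_7^2
  = 7.649e-17 / (4.339e-9)^2
  = 7.649e-17 / 1.88269e-17 ≈ 4.0628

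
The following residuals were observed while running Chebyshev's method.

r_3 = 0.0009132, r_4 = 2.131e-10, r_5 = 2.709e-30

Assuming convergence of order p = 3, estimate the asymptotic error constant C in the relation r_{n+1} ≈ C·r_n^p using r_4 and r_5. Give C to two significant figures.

0.28

C ≈ r_5 / r_4^3
  = 2.709e-30 / (2.131e-10)^3
  = 2.709e-30 / 9.67721e-30 ≈ 0.27994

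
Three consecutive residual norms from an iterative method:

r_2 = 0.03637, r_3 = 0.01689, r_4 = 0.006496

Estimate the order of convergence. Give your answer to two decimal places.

p ≈ ln(r_4/r_3) / ln(r_3/r_2)
  = ln(0.006496/0.01689) / ln(0.01689/0.03637)
  = ln(0.384606) / ln(0.464394)
  = -0.95554 / -0.76702 ≈ 1.24578

1.25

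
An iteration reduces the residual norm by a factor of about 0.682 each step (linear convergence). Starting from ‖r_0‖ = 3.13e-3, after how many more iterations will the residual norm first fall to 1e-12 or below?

58

After k steps, ‖r_k‖ ≈ 3.13e-3·0.682^k.
Need 0.682^k ≤ 1e-12/3.13e-3 = 3.19489e-10.
k ≥ ln(3.19489e-10)/ln(0.682) = -21.8643/-0.38273 = 57.127.
Smallest integer k = 58.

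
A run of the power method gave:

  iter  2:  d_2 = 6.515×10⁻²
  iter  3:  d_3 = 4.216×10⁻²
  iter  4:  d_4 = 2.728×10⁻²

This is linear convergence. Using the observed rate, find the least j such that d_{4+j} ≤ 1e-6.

24

Rate ρ ≈ d_4/d_3 = 2.728×10⁻²/4.216×10⁻² = 0.6471.
After j more steps, d_{4+j} ≈ 2.728×10⁻²·ρ^j; need ρ^j ≤ 1e-6/2.728×10⁻² = 3.66569e-05.
j ≥ ln(3.66569e-05)/ln(0.6471) = -10.2139/-0.43525 = 23.467.
So 24 more iterations are needed.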